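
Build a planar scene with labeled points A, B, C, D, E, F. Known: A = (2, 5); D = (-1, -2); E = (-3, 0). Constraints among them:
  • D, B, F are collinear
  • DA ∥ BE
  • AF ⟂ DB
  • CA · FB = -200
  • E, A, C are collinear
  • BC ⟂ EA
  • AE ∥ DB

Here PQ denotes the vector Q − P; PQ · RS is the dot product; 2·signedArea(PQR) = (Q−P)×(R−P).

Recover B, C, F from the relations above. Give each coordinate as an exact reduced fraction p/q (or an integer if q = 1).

B = (-6, -7)
C = (-8, -5)
F = (4, 3)

1. B_x = -6  [DA ∥ BE ∩ AE ∥ DB]
2. B_y = -7  [DA ∥ BE ∩ AE ∥ DB]
   → B = (-6, -7)
3. C_x = -8  [E, A, C are collinear ∩ BC ⟂ EA]
4. C_y = -5  [E, A, C are collinear ∩ BC ⟂ EA]
   → C = (-8, -5)
5. F_x = 4  [D, B, F are collinear ∩ AF ⟂ DB]
6. F_y = 3  [D, B, F are collinear ∩ AF ⟂ DB]
   → F = (4, 3)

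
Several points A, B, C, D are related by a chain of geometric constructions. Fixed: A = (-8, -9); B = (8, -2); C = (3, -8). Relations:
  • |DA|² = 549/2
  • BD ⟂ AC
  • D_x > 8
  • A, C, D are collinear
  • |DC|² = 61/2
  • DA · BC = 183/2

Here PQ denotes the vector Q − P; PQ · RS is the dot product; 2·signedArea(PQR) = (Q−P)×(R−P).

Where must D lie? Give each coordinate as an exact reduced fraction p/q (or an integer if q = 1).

1. D_x = 17/2  [A, C, D are collinear ∩ BD ⟂ AC]
2. D_y = -15/2  [A, C, D are collinear ∩ BD ⟂ AC]
   → D = (17/2, -15/2)

D = (17/2, -15/2)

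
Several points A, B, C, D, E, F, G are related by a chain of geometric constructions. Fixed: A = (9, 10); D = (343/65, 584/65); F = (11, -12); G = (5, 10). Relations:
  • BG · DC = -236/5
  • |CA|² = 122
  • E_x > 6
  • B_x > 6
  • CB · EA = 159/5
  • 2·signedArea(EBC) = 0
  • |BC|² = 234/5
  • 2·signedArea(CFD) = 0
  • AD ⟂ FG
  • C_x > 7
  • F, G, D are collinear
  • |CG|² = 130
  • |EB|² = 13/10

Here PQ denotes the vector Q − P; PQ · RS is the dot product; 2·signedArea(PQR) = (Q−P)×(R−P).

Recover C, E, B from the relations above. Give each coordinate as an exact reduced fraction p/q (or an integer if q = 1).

B = (31/5, 28/5)
C = (8, -1)
E = (13/2, 9/2)

1. C_x = 8  [line -1364/65·x + -372/65·y + 2108/13 = 0 ∩ |CA|² = 122]
2. C_y = -1  [line -1364/65·x + -372/65·y + 2108/13 = 0 ∩ |CA|² = 122]
   → C = (8, -1)
3. B_x = 31/5  [line -177/65·x + 649/65·y + -2537/65 = 0 ∩ |BC|² = 234/5]
4. B_y = 28/5  [line -177/65·x + 649/65·y + -2537/65 = 0 ∩ |BC|² = 234/5]
   → B = (31/5, 28/5)
5. E_x = 13/2  [2·signedArea(EBC) = 0 ∩ CB · EA = 159/5]
6. E_y = 9/2  [2·signedArea(EBC) = 0 ∩ CB · EA = 159/5]
   → E = (13/2, 9/2)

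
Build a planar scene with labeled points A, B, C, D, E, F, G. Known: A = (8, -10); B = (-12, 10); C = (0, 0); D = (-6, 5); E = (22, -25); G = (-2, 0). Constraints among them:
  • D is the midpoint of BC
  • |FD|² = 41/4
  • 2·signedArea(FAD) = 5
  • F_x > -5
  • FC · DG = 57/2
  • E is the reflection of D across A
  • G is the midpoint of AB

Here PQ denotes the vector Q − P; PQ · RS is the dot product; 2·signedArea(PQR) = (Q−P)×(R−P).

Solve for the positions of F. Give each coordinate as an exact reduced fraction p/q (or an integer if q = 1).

1. F_x = -4  [2·signedArea(FAD) = 5 ∩ FC · DG = 57/2]
2. F_y = 5/2  [2·signedArea(FAD) = 5 ∩ FC · DG = 57/2]
   → F = (-4, 5/2)

F = (-4, 5/2)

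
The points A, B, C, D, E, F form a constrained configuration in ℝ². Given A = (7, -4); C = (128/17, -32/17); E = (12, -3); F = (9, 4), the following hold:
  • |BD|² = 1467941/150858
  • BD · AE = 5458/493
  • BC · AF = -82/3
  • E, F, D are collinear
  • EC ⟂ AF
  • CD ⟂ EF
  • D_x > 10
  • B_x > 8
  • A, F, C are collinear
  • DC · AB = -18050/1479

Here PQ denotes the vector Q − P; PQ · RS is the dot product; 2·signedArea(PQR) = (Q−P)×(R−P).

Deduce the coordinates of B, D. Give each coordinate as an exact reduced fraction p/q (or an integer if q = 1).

1. D_x = 10749/986  [E, F, D are collinear ∩ CD ⟂ EF]
2. D_y = -431/986  [E, F, D are collinear ∩ CD ⟂ EF]
   → D = (10749/986, -431/986)
3. B_x = 25/3  [BC · AF = -82/3 ∩ DC · AB = -18050/1479]
4. B_y = 4/3  [BC · AF = -82/3 ∩ DC · AB = -18050/1479]
   → B = (25/3, 4/3)

B = (25/3, 4/3)
D = (10749/986, -431/986)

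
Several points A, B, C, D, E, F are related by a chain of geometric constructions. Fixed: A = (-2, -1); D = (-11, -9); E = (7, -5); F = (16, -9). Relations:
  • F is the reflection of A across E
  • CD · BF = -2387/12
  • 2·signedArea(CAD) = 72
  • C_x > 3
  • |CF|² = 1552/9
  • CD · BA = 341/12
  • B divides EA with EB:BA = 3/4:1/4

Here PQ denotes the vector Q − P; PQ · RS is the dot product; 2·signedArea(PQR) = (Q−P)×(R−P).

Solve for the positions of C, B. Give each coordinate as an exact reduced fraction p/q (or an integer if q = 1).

1. B_x = 1/4  [B divides EA with EB:BA = 3/4:1/4]
2. B_y = -2  [B divides EA with EB:BA = 3/4:1/4]
   → B = (1/4, -2)
3. C_x = 4  [CD · BF = -2387/12 ∩ 2·signedArea(CAD) = 72]
4. C_y = -11/3  [CD · BF = -2387/12 ∩ 2·signedArea(CAD) = 72]
   → C = (4, -11/3)

B = (1/4, -2)
C = (4, -11/3)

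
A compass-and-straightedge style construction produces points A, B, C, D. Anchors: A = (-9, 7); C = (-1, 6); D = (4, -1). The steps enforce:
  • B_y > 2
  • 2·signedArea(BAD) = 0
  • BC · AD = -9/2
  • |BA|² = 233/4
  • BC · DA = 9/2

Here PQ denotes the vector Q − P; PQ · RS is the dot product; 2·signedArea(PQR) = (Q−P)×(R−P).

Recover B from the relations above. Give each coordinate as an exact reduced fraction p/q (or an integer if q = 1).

B = (-5/2, 3)

1. B_x = -5/2  [2·signedArea(BAD) = 0 ∩ BC · DA = 9/2]
2. B_y = 3  [2·signedArea(BAD) = 0 ∩ BC · DA = 9/2]
   → B = (-5/2, 3)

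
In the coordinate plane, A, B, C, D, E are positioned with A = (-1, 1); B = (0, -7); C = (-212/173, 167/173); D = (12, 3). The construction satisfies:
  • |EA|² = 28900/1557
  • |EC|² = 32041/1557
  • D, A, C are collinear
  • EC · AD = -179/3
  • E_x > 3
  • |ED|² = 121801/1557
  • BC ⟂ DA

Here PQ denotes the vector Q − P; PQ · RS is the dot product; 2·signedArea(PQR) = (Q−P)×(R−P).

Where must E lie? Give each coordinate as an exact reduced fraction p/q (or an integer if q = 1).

E = (1691/519, 859/519)

1. E_x = 1691/519  [line -13·x + -2·y + 137/3 = 0 ∩ |EA|² = 28900/1557]
2. E_y = 859/519  [line -13·x + -2·y + 137/3 = 0 ∩ |EA|² = 28900/1557]
   → E = (1691/519, 859/519)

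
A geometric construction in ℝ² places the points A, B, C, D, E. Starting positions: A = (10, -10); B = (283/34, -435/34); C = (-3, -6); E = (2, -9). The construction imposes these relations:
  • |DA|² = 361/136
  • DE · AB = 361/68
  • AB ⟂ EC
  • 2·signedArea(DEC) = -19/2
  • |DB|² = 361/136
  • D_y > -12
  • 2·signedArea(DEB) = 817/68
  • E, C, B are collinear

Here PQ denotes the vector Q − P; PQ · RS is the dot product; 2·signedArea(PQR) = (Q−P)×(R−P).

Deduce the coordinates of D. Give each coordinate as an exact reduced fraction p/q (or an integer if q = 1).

1. D_x = 623/68  [line -3·x + -5·y + -59/2 = 0 ∩ |DB|² = 361/136]
2. D_y = -775/68  [line -3·x + -5·y + -59/2 = 0 ∩ |DB|² = 361/136]
   → D = (623/68, -775/68)

D = (623/68, -775/68)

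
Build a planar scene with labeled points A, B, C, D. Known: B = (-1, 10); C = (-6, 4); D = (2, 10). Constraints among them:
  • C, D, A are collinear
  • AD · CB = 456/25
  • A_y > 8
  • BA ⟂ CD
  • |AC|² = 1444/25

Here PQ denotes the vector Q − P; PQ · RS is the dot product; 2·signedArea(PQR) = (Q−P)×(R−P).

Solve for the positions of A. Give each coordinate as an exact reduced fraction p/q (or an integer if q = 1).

A = (2/25, 214/25)

1. A_x = 2/25  [C, D, A are collinear ∩ BA ⟂ CD]
2. A_y = 214/25  [C, D, A are collinear ∩ BA ⟂ CD]
   → A = (2/25, 214/25)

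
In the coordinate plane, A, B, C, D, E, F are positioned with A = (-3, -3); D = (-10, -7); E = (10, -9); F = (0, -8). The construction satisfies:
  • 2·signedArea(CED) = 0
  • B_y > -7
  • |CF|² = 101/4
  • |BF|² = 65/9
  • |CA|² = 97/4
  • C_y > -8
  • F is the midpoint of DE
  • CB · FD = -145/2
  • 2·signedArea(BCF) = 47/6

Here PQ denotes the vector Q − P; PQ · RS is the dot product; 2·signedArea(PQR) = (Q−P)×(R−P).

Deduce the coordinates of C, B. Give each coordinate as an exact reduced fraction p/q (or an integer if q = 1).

1. C_x = -5  [line -2·x + -20·y + -160 = 0 ∩ |CF|² = 101/4]
2. C_y = -15/2  [line -2·x + -20·y + -160 = 0 ∩ |CF|² = 101/4]
   → C = (-5, -15/2)
3. B_x = 7/3  [2·signedArea(BCF) = 47/6 ∩ CB · FD = -145/2]
4. B_y = -20/3  [2·signedArea(BCF) = 47/6 ∩ CB · FD = -145/2]
   → B = (7/3, -20/3)

B = (7/3, -20/3)
C = (-5, -15/2)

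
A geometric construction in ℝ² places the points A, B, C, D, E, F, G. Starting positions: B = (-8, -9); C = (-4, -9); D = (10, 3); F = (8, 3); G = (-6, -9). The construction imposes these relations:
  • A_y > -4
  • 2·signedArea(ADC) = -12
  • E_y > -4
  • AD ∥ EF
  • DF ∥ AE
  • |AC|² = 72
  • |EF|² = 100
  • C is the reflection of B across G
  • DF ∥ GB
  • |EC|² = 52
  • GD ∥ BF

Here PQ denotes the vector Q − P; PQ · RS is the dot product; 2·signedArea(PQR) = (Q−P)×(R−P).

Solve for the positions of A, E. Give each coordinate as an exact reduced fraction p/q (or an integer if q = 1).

1. A_x = 2  [line 12·x + -14·y + -66 = 0 ∩ |AC|² = 72]
2. A_y = -3  [line 12·x + -14·y + -66 = 0 ∩ |AC|² = 72]
   → A = (2, -3)
3. E_x = 0  [AD ∥ EF ∩ DF ∥ AE]
4. E_y = -3  [AD ∥ EF ∩ DF ∥ AE]
   → E = (0, -3)

A = (2, -3)
E = (0, -3)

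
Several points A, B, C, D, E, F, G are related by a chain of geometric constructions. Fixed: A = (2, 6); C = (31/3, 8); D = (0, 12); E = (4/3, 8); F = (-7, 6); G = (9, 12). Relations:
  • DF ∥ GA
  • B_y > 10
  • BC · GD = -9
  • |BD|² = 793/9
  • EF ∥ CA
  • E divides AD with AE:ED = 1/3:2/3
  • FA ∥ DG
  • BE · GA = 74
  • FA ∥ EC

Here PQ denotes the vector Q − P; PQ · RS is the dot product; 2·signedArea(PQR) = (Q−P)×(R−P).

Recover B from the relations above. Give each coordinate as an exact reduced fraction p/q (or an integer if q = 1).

B = (28/3, 11)

1. B_x = 28/3  [BE · GA = 74 ∩ BC · GD = -9]
2. B_y = 11  [BE · GA = 74 ∩ BC · GD = -9]
   → B = (28/3, 11)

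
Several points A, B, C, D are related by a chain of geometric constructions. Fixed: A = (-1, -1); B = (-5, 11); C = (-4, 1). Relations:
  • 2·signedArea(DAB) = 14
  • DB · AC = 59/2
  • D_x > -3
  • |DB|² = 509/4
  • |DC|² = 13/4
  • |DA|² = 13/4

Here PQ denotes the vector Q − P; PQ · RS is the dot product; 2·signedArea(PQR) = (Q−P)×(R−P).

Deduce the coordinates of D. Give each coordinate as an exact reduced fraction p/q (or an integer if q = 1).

D = (-5/2, 0)

1. D_x = -5/2  [DB · AC = 59/2 ∩ 2·signedArea(DAB) = 14]
2. D_y = 0  [DB · AC = 59/2 ∩ 2·signedArea(DAB) = 14]
   → D = (-5/2, 0)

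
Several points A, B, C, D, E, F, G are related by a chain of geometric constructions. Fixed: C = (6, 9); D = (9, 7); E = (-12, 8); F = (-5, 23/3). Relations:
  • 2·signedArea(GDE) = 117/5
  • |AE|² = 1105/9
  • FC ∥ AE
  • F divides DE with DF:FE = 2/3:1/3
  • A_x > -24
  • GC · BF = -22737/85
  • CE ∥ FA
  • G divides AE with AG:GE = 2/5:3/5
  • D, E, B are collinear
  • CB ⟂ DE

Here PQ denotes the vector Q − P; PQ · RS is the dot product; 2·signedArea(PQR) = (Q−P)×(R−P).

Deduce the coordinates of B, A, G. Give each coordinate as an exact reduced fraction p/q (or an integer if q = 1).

1. B_x = 201/34  [D, E, B are collinear ∩ CB ⟂ DE]
2. B_y = 243/34  [D, E, B are collinear ∩ CB ⟂ DE]
   → B = (201/34, 243/34)
3. A_x = -23  [FC ∥ AE ∩ CE ∥ FA]
4. A_y = 20/3  [FC ∥ AE ∩ CE ∥ FA]
   → A = (-23, 20/3)
5. G_x = -93/5  [G divides AE with AG:GE = 2/5:3/5]
6. G_y = 36/5  [G divides AE with AG:GE = 2/5:3/5]
   → G = (-93/5, 36/5)

A = (-23, 20/3)
B = (201/34, 243/34)
G = (-93/5, 36/5)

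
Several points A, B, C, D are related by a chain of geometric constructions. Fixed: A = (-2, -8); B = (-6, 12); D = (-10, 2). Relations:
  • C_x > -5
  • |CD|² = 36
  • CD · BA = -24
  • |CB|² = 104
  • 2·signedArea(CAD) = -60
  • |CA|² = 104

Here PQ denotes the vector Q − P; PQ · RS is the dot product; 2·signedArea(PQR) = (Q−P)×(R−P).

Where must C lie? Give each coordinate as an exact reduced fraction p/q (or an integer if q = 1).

C = (-4, 2)

1. C_x = -4  [2·signedArea(CAD) = -60 ∩ CD · BA = -24]
2. C_y = 2  [2·signedArea(CAD) = -60 ∩ CD · BA = -24]
   → C = (-4, 2)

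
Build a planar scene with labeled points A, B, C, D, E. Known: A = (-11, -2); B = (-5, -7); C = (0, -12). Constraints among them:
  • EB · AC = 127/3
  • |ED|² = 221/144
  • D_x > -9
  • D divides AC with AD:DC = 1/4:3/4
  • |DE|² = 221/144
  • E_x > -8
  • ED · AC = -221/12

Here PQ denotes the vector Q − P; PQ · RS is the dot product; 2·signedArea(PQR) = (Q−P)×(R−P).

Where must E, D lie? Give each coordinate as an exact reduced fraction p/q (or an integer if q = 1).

D = (-33/4, -9/2)
E = (-22/3, -16/3)

1. D_x = -33/4  [D divides AC with AD:DC = 1/4:3/4]
2. D_y = -9/2  [D divides AC with AD:DC = 1/4:3/4]
   → D = (-33/4, -9/2)
3. E_x = -22/3  [line -11·x + 10·y + -82/3 = 0 ∩ |ED|² = 221/144]
4. E_y = -16/3  [line -11·x + 10·y + -82/3 = 0 ∩ |ED|² = 221/144]
   → E = (-22/3, -16/3)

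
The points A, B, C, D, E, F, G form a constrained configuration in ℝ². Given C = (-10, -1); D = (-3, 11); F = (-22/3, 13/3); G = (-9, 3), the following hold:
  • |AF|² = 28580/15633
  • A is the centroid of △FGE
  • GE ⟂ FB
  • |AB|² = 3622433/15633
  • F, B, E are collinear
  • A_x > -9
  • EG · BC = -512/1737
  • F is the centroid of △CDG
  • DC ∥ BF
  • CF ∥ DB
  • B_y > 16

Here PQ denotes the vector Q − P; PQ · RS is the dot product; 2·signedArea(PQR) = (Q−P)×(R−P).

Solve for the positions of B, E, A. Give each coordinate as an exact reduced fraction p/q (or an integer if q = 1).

A = (-14284/1737, 5759/1737)
B = (-1/3, 49/3)
E = (-1609/193, 1513/579)

1. B_x = -1/3  [DC ∥ BF ∩ CF ∥ DB]
2. B_y = 49/3  [DC ∥ BF ∩ CF ∥ DB]
   → B = (-1/3, 49/3)
3. E_x = -1609/193  [F, B, E are collinear ∩ GE ⟂ FB]
4. E_y = 1513/579  [F, B, E are collinear ∩ GE ⟂ FB]
   → E = (-1609/193, 1513/579)
5. A_x = -14284/1737  [A is the centroid of △FGE]
6. A_y = 5759/1737  [A is the centroid of △FGE]
   → A = (-14284/1737, 5759/1737)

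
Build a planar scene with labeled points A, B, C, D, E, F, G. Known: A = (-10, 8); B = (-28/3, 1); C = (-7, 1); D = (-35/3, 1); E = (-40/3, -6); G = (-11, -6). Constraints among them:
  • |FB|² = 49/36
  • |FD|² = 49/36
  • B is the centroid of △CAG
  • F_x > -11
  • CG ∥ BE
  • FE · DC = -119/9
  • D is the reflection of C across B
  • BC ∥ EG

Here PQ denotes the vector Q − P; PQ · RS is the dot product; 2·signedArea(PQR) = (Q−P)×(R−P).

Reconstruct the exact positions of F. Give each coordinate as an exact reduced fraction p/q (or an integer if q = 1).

F = (-21/2, 1)

1. F_x = -21/2  [FE · DC = -119/9]
2. F_y = 1  [|FD|² = 49/36]
   → F = (-21/2, 1)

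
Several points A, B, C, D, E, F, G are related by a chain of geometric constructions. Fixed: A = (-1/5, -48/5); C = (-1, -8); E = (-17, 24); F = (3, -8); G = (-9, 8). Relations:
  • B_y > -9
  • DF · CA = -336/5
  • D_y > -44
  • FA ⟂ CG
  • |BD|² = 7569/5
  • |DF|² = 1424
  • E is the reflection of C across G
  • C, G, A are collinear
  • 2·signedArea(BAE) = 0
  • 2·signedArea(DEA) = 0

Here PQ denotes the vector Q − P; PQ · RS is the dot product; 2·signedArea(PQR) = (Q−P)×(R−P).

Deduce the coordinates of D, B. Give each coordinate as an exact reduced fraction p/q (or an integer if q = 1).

B = (-4/5, -42/5)
D = (83/5, -216/5)

1. D_x = 83/5  [2·signedArea(DEA) = 0 ∩ DF · CA = -336/5]
2. D_y = -216/5  [2·signedArea(DEA) = 0 ∩ DF · CA = -336/5]
   → D = (83/5, -216/5)
3. B_x = -4/5  [line -168/5·x + -84/5·y + -168 = 0 ∩ |BD|² = 7569/5]
4. B_y = -42/5  [line -168/5·x + -84/5·y + -168 = 0 ∩ |BD|² = 7569/5]
   → B = (-4/5, -42/5)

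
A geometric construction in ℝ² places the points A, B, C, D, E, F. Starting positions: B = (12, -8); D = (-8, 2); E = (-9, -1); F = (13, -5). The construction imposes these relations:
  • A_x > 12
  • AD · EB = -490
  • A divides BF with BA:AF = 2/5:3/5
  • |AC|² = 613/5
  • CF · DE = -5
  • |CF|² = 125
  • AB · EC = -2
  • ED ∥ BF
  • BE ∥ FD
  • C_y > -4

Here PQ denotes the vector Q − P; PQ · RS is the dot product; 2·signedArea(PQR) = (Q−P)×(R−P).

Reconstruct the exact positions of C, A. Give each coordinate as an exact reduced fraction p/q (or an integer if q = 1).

A = (62/5, -34/5)
C = (2, -3)

1. C_x = 2  [line 1·x + 3·y + 7 = 0 ∩ |CF|² = 125]
2. C_y = -3  [line 1·x + 3·y + 7 = 0 ∩ |CF|² = 125]
   → C = (2, -3)
3. A_x = 62/5  [A divides BF with BA:AF = 2/5:3/5]
4. A_y = -34/5  [A divides BF with BA:AF = 2/5:3/5]
   → A = (62/5, -34/5)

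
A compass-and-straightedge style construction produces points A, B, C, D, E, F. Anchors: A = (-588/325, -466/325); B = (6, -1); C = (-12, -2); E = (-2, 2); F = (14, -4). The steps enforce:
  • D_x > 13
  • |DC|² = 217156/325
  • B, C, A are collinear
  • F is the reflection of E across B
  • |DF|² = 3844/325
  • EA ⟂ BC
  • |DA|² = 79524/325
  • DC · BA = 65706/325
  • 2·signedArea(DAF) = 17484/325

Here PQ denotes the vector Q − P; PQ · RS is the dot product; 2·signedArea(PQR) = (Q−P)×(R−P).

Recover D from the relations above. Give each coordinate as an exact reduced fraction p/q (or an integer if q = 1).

1. D_x = 4488/325  [2·signedArea(DAF) = 17484/325 ∩ DC · BA = 65706/325]
2. D_y = -184/325  [2·signedArea(DAF) = 17484/325 ∩ DC · BA = 65706/325]
   → D = (4488/325, -184/325)

D = (4488/325, -184/325)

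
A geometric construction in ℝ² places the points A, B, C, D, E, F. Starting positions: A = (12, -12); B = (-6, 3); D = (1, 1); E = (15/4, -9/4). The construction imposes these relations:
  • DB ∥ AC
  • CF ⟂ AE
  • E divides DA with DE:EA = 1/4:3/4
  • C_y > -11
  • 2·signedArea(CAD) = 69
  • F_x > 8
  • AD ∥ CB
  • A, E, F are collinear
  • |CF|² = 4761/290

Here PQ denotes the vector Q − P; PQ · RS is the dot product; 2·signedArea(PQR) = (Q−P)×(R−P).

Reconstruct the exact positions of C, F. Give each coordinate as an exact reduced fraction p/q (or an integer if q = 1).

C = (5, -10)
F = (2347/290, -2141/290)

1. C_x = 5  [AD ∥ CB ∩ DB ∥ AC]
2. C_y = -10  [AD ∥ CB ∩ DB ∥ AC]
   → C = (5, -10)
3. F_x = 2347/290  [A, E, F are collinear ∩ CF ⟂ AE]
4. F_y = -2141/290  [A, E, F are collinear ∩ CF ⟂ AE]
   → F = (2347/290, -2141/290)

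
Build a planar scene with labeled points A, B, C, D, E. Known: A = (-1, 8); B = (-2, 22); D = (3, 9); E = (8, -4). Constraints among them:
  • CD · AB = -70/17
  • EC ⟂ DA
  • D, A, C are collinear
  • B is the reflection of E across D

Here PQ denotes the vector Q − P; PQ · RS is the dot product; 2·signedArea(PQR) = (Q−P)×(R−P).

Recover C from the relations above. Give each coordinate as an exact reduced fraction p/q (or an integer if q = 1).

1. C_x = 79/17  [D, A, C are collinear ∩ EC ⟂ DA]
2. C_y = 160/17  [D, A, C are collinear ∩ EC ⟂ DA]
   → C = (79/17, 160/17)

C = (79/17, 160/17)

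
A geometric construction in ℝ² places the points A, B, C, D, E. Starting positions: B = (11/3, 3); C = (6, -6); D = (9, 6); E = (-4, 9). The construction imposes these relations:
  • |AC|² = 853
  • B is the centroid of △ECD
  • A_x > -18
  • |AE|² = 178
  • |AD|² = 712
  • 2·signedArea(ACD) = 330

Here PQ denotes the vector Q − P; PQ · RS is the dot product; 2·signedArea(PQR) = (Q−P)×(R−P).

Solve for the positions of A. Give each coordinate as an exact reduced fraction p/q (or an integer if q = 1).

1. A_x = -17  [line -12·x + 3·y + -240 = 0 ∩ |AC|² = 853]
2. A_y = 12  [line -12·x + 3·y + -240 = 0 ∩ |AC|² = 853]
   → A = (-17, 12)

A = (-17, 12)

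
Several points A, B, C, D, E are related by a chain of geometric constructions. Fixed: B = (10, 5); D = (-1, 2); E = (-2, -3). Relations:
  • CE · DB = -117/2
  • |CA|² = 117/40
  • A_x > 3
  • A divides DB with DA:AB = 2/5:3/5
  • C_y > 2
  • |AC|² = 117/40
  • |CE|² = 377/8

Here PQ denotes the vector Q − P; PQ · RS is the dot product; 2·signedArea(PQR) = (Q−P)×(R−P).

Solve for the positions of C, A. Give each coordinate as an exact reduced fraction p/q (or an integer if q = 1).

A = (17/5, 16/5)
C = (7/4, 11/4)

1. C_x = 7/4  [line -11·x + -3·y + 55/2 = 0 ∩ |CE|² = 377/8]
2. C_y = 11/4  [line -11·x + -3·y + 55/2 = 0 ∩ |CE|² = 377/8]
   → C = (7/4, 11/4)
3. A_x = 17/5  [A divides DB with DA:AB = 2/5:3/5]
4. A_y = 16/5  [A divides DB with DA:AB = 2/5:3/5]
   → A = (17/5, 16/5)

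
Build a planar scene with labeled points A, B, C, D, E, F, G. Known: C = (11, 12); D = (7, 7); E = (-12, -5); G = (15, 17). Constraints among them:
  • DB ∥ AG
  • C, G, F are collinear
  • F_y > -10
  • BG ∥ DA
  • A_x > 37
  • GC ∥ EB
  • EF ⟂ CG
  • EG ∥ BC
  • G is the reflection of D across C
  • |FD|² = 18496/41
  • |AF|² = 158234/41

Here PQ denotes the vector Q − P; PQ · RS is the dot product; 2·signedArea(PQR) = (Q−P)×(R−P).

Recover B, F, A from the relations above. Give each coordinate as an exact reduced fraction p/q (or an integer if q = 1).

1. B_x = -16  [EG ∥ BC ∩ GC ∥ EB]
2. B_y = -10  [EG ∥ BC ∩ GC ∥ EB]
   → B = (-16, -10)
3. F_x = -257/41  [C, G, F are collinear ∩ EF ⟂ CG]
4. F_y = -393/41  [C, G, F are collinear ∩ EF ⟂ CG]
   → F = (-257/41, -393/41)
5. A_x = 38  [DB ∥ AG ∩ BG ∥ DA]
6. A_y = 34  [DB ∥ AG ∩ BG ∥ DA]
   → A = (38, 34)

A = (38, 34)
B = (-16, -10)
F = (-257/41, -393/41)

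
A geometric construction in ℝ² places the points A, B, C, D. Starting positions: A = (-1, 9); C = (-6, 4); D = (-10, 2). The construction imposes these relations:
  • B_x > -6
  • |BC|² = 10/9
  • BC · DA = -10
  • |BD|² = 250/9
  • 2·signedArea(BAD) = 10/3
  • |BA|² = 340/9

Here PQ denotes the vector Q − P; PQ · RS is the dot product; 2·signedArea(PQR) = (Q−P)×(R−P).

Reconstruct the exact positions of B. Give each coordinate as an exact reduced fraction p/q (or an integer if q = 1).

B = (-17/3, 5)

1. B_x = -17/3  [2·signedArea(BAD) = 10/3 ∩ BC · DA = -10]
2. B_y = 5  [2·signedArea(BAD) = 10/3 ∩ BC · DA = -10]
   → B = (-17/3, 5)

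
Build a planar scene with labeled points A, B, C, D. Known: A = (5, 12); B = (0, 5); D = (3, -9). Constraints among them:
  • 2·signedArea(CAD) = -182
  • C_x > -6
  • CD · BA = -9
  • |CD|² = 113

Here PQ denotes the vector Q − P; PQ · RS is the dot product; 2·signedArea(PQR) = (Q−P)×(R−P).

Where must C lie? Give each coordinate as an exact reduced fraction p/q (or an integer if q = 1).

1. C_x = -5  [CD · BA = -9 ∩ 2·signedArea(CAD) = -182]
2. C_y = -2  [CD · BA = -9 ∩ 2·signedArea(CAD) = -182]
   → C = (-5, -2)

C = (-5, -2)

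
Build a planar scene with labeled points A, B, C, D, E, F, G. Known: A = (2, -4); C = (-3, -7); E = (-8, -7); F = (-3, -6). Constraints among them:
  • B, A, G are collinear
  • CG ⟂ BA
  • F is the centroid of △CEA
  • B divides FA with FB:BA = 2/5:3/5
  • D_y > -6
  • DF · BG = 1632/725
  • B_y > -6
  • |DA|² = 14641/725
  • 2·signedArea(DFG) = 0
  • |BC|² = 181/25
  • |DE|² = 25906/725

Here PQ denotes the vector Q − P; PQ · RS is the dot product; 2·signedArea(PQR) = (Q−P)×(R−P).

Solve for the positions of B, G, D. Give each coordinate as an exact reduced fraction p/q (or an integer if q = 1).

B = (-1, -26/5)
D = (-63/29, -822/145)
G = (-97/29, -178/29)

1. B_x = -1  [B divides FA with FB:BA = 2/5:3/5]
2. B_y = -26/5  [B divides FA with FB:BA = 2/5:3/5]
   → B = (-1, -26/5)
3. G_x = -97/29  [B, A, G are collinear ∩ CG ⟂ BA]
4. G_y = -178/29  [B, A, G are collinear ∩ CG ⟂ BA]
   → G = (-97/29, -178/29)
5. D_x = -63/29  [2·signedArea(DFG) = 0 ∩ DF · BG = 1632/725]
6. D_y = -822/145  [2·signedArea(DFG) = 0 ∩ DF · BG = 1632/725]
   → D = (-63/29, -822/145)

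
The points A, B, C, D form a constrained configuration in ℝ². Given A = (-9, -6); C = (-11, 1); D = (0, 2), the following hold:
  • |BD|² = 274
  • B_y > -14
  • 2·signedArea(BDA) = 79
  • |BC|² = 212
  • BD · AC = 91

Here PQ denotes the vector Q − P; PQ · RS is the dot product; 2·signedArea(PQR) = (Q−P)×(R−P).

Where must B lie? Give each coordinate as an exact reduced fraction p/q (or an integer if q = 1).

B = (-7, -13)

1. B_x = -7  [BD · AC = 91 ∩ 2·signedArea(BDA) = 79]
2. B_y = -13  [BD · AC = 91 ∩ 2·signedArea(BDA) = 79]
   → B = (-7, -13)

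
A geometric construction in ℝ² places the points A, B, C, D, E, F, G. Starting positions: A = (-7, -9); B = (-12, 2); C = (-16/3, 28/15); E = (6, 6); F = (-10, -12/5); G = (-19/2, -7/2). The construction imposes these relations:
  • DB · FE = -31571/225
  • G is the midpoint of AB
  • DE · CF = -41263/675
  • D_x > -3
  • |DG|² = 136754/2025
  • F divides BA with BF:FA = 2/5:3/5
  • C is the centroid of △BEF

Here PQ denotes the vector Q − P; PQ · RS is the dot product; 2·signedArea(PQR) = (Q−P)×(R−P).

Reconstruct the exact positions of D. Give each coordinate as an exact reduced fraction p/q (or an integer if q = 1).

D = (-53/18, 131/90)

1. D_x = -53/18  [DE · CF = -41263/675 ∩ DB · FE = -31571/225]
2. D_y = 131/90  [DE · CF = -41263/675 ∩ DB · FE = -31571/225]
   → D = (-53/18, 131/90)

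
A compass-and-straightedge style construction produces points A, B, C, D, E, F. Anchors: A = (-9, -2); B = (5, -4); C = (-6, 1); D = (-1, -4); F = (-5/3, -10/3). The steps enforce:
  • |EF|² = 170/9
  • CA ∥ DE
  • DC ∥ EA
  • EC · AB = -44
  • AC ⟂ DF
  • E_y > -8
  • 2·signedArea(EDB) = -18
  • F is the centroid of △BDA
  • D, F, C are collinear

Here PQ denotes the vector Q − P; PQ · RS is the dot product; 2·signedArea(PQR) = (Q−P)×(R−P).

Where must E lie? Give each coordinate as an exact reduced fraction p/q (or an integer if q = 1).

E = (-4, -7)

1. E_x = -4  [DC ∥ EA ∩ CA ∥ DE]
2. E_y = -7  [DC ∥ EA ∩ CA ∥ DE]
   → E = (-4, -7)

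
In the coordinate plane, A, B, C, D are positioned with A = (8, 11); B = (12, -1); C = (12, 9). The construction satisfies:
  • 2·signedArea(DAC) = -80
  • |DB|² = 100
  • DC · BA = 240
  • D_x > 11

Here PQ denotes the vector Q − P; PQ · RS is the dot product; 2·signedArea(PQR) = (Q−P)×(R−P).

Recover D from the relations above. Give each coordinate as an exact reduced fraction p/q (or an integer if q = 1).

1. D_x = 12  [2·signedArea(DAC) = -80 ∩ DC · BA = 240]
2. D_y = -11  [2·signedArea(DAC) = -80 ∩ DC · BA = 240]
   → D = (12, -11)

D = (12, -11)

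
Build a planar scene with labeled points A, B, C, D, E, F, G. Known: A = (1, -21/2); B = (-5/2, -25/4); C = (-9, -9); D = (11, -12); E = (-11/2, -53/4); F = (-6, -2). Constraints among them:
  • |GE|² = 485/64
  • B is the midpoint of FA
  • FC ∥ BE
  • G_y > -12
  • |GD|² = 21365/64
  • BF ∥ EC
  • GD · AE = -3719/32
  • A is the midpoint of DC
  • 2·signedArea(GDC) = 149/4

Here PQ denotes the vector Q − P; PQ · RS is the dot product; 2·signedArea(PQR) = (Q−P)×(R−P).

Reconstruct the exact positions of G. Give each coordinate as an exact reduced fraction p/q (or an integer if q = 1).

G = (-29/4, -89/8)

1. G_x = -29/4  [GD · AE = -3719/32 ∩ 2·signedArea(GDC) = 149/4]
2. G_y = -89/8  [GD · AE = -3719/32 ∩ 2·signedArea(GDC) = 149/4]
   → G = (-29/4, -89/8)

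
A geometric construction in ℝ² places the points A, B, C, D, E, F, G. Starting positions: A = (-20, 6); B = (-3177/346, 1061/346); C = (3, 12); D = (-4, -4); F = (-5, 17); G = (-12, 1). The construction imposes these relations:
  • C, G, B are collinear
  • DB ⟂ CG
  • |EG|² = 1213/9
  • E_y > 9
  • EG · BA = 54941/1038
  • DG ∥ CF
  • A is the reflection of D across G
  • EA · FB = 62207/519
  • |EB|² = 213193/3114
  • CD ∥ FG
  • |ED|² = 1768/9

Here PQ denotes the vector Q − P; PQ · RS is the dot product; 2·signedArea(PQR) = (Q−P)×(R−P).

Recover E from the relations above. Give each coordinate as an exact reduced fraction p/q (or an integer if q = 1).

1. E_x = -14/3  [EG · BA = 54941/1038 ∩ EA · FB = 62207/519]
2. E_y = 10  [EG · BA = 54941/1038 ∩ EA · FB = 62207/519]
   → E = (-14/3, 10)

E = (-14/3, 10)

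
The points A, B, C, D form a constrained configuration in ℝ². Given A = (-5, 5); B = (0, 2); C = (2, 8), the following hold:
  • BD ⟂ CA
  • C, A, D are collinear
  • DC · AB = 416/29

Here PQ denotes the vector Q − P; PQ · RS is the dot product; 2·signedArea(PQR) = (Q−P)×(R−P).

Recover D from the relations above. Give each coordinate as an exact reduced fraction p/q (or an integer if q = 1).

1. D_x = -54/29  [C, A, D are collinear ∩ BD ⟂ CA]
2. D_y = 184/29  [C, A, D are collinear ∩ BD ⟂ CA]
   → D = (-54/29, 184/29)

D = (-54/29, 184/29)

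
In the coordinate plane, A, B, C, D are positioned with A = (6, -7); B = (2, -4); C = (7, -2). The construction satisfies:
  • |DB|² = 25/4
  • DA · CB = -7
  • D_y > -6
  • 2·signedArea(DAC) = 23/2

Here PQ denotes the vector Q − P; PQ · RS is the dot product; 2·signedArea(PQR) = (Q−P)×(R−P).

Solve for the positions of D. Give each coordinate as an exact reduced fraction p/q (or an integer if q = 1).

D = (4, -11/2)

1. D_x = 4  [2·signedArea(DAC) = 23/2 ∩ DA · CB = -7]
2. D_y = -11/2  [2·signedArea(DAC) = 23/2 ∩ DA · CB = -7]
   → D = (4, -11/2)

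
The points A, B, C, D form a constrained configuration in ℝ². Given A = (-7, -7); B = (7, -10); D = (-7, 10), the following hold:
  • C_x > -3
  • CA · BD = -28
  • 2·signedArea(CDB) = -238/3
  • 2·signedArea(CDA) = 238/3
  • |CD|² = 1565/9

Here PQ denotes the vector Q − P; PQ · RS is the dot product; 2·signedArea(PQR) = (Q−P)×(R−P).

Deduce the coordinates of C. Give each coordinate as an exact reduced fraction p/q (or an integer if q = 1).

C = (-7/3, -7/3)

1. C_x = -7/3  [2·signedArea(CDA) = 238/3 ∩ CA · BD = -28]
2. C_y = -7/3  [2·signedArea(CDA) = 238/3 ∩ CA · BD = -28]
   → C = (-7/3, -7/3)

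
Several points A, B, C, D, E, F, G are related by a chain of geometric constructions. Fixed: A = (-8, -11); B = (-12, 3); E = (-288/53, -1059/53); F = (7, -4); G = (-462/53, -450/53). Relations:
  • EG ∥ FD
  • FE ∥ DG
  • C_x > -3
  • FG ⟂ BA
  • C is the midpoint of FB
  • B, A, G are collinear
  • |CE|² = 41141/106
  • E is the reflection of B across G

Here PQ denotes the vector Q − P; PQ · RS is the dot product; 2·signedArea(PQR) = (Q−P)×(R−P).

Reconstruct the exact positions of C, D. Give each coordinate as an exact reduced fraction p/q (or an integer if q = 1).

C = (-5/2, -1/2)
D = (197/53, 397/53)

1. C_x = -5/2  [C is the midpoint of FB]
2. C_y = -1/2  [C is the midpoint of FB]
   → C = (-5/2, -1/2)
3. D_x = 197/53  [FE ∥ DG ∩ EG ∥ FD]
4. D_y = 397/53  [FE ∥ DG ∩ EG ∥ FD]
   → D = (197/53, 397/53)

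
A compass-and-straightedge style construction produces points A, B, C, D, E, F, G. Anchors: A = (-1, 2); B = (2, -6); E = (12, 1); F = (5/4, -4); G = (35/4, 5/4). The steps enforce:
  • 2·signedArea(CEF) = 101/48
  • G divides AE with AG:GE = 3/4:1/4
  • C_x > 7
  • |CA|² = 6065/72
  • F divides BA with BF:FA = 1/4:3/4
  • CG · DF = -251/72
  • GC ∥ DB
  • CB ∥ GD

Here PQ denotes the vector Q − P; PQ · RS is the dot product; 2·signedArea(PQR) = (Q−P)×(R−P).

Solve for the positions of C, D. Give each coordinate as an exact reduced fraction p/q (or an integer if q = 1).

C = (91/12, -5/4)
D = (19/6, -7/2)

1. C_x = 91/12  [line 5·x + -43/4·y + -2465/48 = 0 ∩ |CA|² = 6065/72]
2. C_y = -5/4  [line 5·x + -43/4·y + -2465/48 = 0 ∩ |CA|² = 6065/72]
   → C = (91/12, -5/4)
3. D_x = 19/6  [GC ∥ DB ∩ CB ∥ GD]
4. D_y = -7/2  [GC ∥ DB ∩ CB ∥ GD]
   → D = (19/6, -7/2)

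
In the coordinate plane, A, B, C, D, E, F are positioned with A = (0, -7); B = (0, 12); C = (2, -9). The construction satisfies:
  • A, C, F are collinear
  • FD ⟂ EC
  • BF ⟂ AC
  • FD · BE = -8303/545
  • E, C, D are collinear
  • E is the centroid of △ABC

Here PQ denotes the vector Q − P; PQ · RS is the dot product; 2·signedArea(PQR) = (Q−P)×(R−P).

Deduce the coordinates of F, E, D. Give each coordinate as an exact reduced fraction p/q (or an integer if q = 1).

1. F_x = -19/2  [A, C, F are collinear ∩ BF ⟂ AC]
2. F_y = 5/2  [A, C, F are collinear ∩ BF ⟂ AC]
   → F = (-19/2, 5/2)
3. E_x = 2/3  [E is the centroid of △ABC]
4. E_y = -4/3  [E is the centroid of △ABC]
   → E = (2/3, -4/3)
5. D_x = -152/545  [E, C, D are collinear ∩ FD ⟂ EC]
6. D_y = 4473/1090  [E, C, D are collinear ∩ FD ⟂ EC]
   → D = (-152/545, 4473/1090)

D = (-152/545, 4473/1090)
E = (2/3, -4/3)
F = (-19/2, 5/2)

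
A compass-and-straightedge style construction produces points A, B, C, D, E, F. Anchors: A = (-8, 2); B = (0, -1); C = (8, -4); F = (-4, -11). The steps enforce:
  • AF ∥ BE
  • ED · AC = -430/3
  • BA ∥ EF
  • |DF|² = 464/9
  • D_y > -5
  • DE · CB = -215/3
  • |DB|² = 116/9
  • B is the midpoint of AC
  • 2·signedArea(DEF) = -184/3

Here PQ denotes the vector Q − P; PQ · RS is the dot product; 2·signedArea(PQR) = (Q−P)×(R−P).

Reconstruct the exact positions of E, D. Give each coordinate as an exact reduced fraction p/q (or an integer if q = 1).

1. E_x = 4  [BA ∥ EF ∩ AF ∥ BE]
2. E_y = -14  [BA ∥ EF ∩ AF ∥ BE]
   → E = (4, -14)
3. D_x = -4/3  [2·signedArea(DEF) = -184/3 ∩ ED · AC = -430/3]
4. D_y = -13/3  [2·signedArea(DEF) = -184/3 ∩ ED · AC = -430/3]
   → D = (-4/3, -13/3)

D = (-4/3, -13/3)
E = (4, -14)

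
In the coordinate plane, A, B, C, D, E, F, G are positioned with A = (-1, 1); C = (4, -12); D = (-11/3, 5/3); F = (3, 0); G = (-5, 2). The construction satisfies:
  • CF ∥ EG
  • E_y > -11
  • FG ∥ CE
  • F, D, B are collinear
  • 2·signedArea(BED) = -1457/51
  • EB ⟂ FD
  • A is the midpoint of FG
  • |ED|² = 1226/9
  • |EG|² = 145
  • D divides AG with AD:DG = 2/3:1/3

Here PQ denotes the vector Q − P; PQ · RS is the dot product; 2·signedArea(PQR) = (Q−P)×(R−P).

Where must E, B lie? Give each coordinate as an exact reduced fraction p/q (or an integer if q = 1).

1. E_x = -4  [CF ∥ EG ∩ FG ∥ CE]
2. E_y = -10  [CF ∥ EG ∩ FG ∥ CE]
   → E = (-4, -10)
3. B_x = -21/17  [F, D, B are collinear ∩ EB ⟂ FD]
4. B_y = 18/17  [F, D, B are collinear ∩ EB ⟂ FD]
   → B = (-21/17, 18/17)

B = (-21/17, 18/17)
E = (-4, -10)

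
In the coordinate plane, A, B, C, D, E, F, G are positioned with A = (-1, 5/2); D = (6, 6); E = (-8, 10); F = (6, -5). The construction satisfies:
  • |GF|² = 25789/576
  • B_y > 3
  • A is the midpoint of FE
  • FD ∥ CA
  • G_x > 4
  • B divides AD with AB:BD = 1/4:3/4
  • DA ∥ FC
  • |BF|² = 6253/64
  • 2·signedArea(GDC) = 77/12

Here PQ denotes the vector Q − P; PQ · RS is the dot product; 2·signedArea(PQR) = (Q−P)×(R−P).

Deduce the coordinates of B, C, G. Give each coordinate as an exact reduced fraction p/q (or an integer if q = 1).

1. B_x = 3/4  [B divides AD with AB:BD = 1/4:3/4]
2. B_y = 27/8  [B divides AD with AB:BD = 1/4:3/4]
   → B = (3/4, 27/8)
3. C_x = -1  [FD ∥ CA ∩ DA ∥ FC]
4. C_y = -17/2  [FD ∥ CA ∩ DA ∥ FC]
   → C = (-1, -17/2)
5. G_x = 17/4  [line 29/2·x + -7·y + -617/12 = 0 ∩ |GF|² = 25789/576]
6. G_y = 35/24  [line 29/2·x + -7·y + -617/12 = 0 ∩ |GF|² = 25789/576]
   → G = (17/4, 35/24)

B = (3/4, 27/8)
C = (-1, -17/2)
G = (17/4, 35/24)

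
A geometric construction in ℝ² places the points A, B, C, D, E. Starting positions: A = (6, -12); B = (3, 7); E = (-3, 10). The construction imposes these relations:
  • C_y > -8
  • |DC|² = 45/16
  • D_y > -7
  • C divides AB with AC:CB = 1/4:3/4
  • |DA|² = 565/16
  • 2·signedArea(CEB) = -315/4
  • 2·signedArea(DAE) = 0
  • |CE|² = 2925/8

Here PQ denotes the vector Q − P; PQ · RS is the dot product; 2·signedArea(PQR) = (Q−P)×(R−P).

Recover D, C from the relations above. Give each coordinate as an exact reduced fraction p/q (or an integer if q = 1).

1. D_x = 15/4  [line -22·x + -9·y + 24 = 0 ∩ |DA|² = 565/16]
2. D_y = -13/2  [line -22·x + -9·y + 24 = 0 ∩ |DA|² = 565/16]
   → D = (15/4, -13/2)
3. C_x = 21/4  [C divides AB with AC:CB = 1/4:3/4]
4. C_y = -29/4  [C divides AB with AC:CB = 1/4:3/4]
   → C = (21/4, -29/4)

C = (21/4, -29/4)
D = (15/4, -13/2)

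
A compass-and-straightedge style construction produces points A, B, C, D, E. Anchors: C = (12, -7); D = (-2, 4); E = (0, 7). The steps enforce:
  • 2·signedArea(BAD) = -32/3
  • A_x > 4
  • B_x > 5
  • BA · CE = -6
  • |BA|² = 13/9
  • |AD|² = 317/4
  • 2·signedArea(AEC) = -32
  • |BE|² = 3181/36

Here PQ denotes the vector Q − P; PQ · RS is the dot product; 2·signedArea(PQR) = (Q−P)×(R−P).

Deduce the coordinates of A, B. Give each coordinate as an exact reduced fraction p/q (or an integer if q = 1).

1. A_x = 5  [line 14·x + 12·y + -52 = 0 ∩ |AD|² = 317/4]
2. A_y = -3/2  [line 14·x + 12·y + -52 = 0 ∩ |AD|² = 317/4]
   → A = (5, -3/2)
3. B_x = 17/3  [2·signedArea(BAD) = -32/3 ∩ BA · CE = -6]
4. B_y = -1/2  [2·signedArea(BAD) = -32/3 ∩ BA · CE = -6]
   → B = (17/3, -1/2)

A = (5, -3/2)
B = (17/3, -1/2)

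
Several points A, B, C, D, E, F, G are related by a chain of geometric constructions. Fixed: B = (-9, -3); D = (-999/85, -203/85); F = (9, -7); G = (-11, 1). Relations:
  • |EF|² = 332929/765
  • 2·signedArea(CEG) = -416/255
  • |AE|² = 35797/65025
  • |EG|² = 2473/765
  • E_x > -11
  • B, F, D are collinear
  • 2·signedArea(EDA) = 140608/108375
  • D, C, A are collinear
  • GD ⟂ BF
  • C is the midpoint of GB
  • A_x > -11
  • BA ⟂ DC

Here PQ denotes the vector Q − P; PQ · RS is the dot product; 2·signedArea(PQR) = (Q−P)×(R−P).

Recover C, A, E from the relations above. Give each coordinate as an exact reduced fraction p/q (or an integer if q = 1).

1. C_x = -10  [C is the midpoint of GB]
2. C_y = -1  [C is the midpoint of GB]
   → C = (-10, -1)
3. A_x = -374213/36125  [D, C, A are collinear ∩ BA ⟂ DC]
4. A_y = -46391/36125  [D, C, A are collinear ∩ BA ⟂ DC]
   → A = (-374213/36125, -46391/36125)
5. E_x = -928/85  [2·signedArea(EDA) = 140608/108375 ∩ 2·signedArea(CEG) = -416/255]
6. E_y = -203/255  [2·signedArea(EDA) = 140608/108375 ∩ 2·signedArea(CEG) = -416/255]
   → E = (-928/85, -203/255)

A = (-374213/36125, -46391/36125)
C = (-10, -1)
E = (-928/85, -203/255)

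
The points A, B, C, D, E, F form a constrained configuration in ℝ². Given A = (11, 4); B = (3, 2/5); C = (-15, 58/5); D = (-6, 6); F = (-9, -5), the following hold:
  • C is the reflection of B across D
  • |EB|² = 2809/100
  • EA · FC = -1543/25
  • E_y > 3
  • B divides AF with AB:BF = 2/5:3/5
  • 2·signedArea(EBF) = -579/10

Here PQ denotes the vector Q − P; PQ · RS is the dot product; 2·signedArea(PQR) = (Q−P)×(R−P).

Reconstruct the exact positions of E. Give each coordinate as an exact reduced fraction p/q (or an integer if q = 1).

E = (-3/2, 16/5)

1. E_x = -3/2  [2·signedArea(EBF) = -579/10 ∩ EA · FC = -1543/25]
2. E_y = 16/5  [2·signedArea(EBF) = -579/10 ∩ EA · FC = -1543/25]
   → E = (-3/2, 16/5)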